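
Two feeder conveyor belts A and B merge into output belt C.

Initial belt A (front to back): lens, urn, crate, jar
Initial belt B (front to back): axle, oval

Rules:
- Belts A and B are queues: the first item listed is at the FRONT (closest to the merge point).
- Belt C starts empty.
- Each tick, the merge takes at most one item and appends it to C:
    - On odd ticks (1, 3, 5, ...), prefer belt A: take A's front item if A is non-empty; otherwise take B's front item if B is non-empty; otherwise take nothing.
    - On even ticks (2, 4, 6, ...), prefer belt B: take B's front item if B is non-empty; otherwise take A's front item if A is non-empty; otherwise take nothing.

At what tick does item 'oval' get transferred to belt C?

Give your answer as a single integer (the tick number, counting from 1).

Tick 1: prefer A, take lens from A; A=[urn,crate,jar] B=[axle,oval] C=[lens]
Tick 2: prefer B, take axle from B; A=[urn,crate,jar] B=[oval] C=[lens,axle]
Tick 3: prefer A, take urn from A; A=[crate,jar] B=[oval] C=[lens,axle,urn]
Tick 4: prefer B, take oval from B; A=[crate,jar] B=[-] C=[lens,axle,urn,oval]

Answer: 4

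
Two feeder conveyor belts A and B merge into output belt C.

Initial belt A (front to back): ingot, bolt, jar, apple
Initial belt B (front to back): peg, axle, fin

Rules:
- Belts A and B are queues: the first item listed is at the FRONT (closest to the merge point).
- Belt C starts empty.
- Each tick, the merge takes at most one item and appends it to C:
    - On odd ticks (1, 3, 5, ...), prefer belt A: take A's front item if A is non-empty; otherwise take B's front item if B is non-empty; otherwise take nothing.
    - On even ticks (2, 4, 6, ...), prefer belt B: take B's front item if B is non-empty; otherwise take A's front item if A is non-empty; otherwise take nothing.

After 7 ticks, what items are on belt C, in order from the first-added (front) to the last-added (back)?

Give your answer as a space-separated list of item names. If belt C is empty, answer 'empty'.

Tick 1: prefer A, take ingot from A; A=[bolt,jar,apple] B=[peg,axle,fin] C=[ingot]
Tick 2: prefer B, take peg from B; A=[bolt,jar,apple] B=[axle,fin] C=[ingot,peg]
Tick 3: prefer A, take bolt from A; A=[jar,apple] B=[axle,fin] C=[ingot,peg,bolt]
Tick 4: prefer B, take axle from B; A=[jar,apple] B=[fin] C=[ingot,peg,bolt,axle]
Tick 5: prefer A, take jar from A; A=[apple] B=[fin] C=[ingot,peg,bolt,axle,jar]
Tick 6: prefer B, take fin from B; A=[apple] B=[-] C=[ingot,peg,bolt,axle,jar,fin]
Tick 7: prefer A, take apple from A; A=[-] B=[-] C=[ingot,peg,bolt,axle,jar,fin,apple]

Answer: ingot peg bolt axle jar fin apple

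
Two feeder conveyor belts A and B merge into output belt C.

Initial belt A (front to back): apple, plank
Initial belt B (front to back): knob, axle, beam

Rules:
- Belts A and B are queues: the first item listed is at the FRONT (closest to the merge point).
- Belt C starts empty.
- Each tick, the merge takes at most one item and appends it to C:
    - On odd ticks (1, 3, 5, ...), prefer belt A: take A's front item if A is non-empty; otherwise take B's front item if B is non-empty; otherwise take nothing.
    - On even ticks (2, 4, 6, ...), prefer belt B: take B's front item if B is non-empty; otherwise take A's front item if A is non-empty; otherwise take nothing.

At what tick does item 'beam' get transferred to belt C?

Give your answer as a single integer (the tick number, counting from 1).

Tick 1: prefer A, take apple from A; A=[plank] B=[knob,axle,beam] C=[apple]
Tick 2: prefer B, take knob from B; A=[plank] B=[axle,beam] C=[apple,knob]
Tick 3: prefer A, take plank from A; A=[-] B=[axle,beam] C=[apple,knob,plank]
Tick 4: prefer B, take axle from B; A=[-] B=[beam] C=[apple,knob,plank,axle]
Tick 5: prefer A, take beam from B; A=[-] B=[-] C=[apple,knob,plank,axle,beam]

Answer: 5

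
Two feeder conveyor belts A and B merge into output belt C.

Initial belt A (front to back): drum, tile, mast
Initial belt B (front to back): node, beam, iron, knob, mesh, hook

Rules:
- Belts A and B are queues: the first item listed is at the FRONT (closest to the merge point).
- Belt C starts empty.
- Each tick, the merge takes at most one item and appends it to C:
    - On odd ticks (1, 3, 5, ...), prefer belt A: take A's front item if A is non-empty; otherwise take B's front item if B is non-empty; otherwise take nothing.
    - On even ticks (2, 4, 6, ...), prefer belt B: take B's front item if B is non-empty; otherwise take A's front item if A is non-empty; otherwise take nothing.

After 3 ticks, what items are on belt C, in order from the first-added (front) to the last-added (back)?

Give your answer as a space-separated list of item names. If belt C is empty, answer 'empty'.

Answer: drum node tile

Derivation:
Tick 1: prefer A, take drum from A; A=[tile,mast] B=[node,beam,iron,knob,mesh,hook] C=[drum]
Tick 2: prefer B, take node from B; A=[tile,mast] B=[beam,iron,knob,mesh,hook] C=[drum,node]
Tick 3: prefer A, take tile from A; A=[mast] B=[beam,iron,knob,mesh,hook] C=[drum,node,tile]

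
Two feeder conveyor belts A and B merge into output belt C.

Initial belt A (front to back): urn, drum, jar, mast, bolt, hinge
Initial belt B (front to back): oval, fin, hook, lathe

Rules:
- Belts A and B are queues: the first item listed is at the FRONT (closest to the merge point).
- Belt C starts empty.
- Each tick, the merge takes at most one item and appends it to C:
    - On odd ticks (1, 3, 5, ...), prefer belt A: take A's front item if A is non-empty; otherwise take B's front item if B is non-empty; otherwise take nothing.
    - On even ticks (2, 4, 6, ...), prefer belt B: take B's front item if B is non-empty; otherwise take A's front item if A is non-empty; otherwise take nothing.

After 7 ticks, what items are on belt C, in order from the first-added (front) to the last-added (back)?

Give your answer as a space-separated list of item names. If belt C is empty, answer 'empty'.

Tick 1: prefer A, take urn from A; A=[drum,jar,mast,bolt,hinge] B=[oval,fin,hook,lathe] C=[urn]
Tick 2: prefer B, take oval from B; A=[drum,jar,mast,bolt,hinge] B=[fin,hook,lathe] C=[urn,oval]
Tick 3: prefer A, take drum from A; A=[jar,mast,bolt,hinge] B=[fin,hook,lathe] C=[urn,oval,drum]
Tick 4: prefer B, take fin from B; A=[jar,mast,bolt,hinge] B=[hook,lathe] C=[urn,oval,drum,fin]
Tick 5: prefer A, take jar from A; A=[mast,bolt,hinge] B=[hook,lathe] C=[urn,oval,drum,fin,jar]
Tick 6: prefer B, take hook from B; A=[mast,bolt,hinge] B=[lathe] C=[urn,oval,drum,fin,jar,hook]
Tick 7: prefer A, take mast from A; A=[bolt,hinge] B=[lathe] C=[urn,oval,drum,fin,jar,hook,mast]

Answer: urn oval drum fin jar hook mast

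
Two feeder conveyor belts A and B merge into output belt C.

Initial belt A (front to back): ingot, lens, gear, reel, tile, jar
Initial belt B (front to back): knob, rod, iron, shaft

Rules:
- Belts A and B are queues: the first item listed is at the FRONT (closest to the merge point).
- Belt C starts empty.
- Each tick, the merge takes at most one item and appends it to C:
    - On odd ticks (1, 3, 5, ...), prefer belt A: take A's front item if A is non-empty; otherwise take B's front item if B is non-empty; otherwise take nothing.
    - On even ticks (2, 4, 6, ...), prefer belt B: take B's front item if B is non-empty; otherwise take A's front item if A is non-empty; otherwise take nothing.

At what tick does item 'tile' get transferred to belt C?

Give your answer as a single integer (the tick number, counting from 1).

Tick 1: prefer A, take ingot from A; A=[lens,gear,reel,tile,jar] B=[knob,rod,iron,shaft] C=[ingot]
Tick 2: prefer B, take knob from B; A=[lens,gear,reel,tile,jar] B=[rod,iron,shaft] C=[ingot,knob]
Tick 3: prefer A, take lens from A; A=[gear,reel,tile,jar] B=[rod,iron,shaft] C=[ingot,knob,lens]
Tick 4: prefer B, take rod from B; A=[gear,reel,tile,jar] B=[iron,shaft] C=[ingot,knob,lens,rod]
Tick 5: prefer A, take gear from A; A=[reel,tile,jar] B=[iron,shaft] C=[ingot,knob,lens,rod,gear]
Tick 6: prefer B, take iron from B; A=[reel,tile,jar] B=[shaft] C=[ingot,knob,lens,rod,gear,iron]
Tick 7: prefer A, take reel from A; A=[tile,jar] B=[shaft] C=[ingot,knob,lens,rod,gear,iron,reel]
Tick 8: prefer B, take shaft from B; A=[tile,jar] B=[-] C=[ingot,knob,lens,rod,gear,iron,reel,shaft]
Tick 9: prefer A, take tile from A; A=[jar] B=[-] C=[ingot,knob,lens,rod,gear,iron,reel,shaft,tile]

Answer: 9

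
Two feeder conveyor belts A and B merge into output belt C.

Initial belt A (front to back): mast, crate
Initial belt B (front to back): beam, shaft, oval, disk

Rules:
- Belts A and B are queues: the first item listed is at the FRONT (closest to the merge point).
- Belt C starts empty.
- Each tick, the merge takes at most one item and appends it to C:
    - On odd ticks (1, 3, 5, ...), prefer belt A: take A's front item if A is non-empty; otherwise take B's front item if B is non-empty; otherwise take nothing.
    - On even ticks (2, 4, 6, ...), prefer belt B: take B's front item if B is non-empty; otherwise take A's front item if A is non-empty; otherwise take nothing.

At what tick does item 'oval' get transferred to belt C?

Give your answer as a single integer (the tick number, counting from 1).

Tick 1: prefer A, take mast from A; A=[crate] B=[beam,shaft,oval,disk] C=[mast]
Tick 2: prefer B, take beam from B; A=[crate] B=[shaft,oval,disk] C=[mast,beam]
Tick 3: prefer A, take crate from A; A=[-] B=[shaft,oval,disk] C=[mast,beam,crate]
Tick 4: prefer B, take shaft from B; A=[-] B=[oval,disk] C=[mast,beam,crate,shaft]
Tick 5: prefer A, take oval from B; A=[-] B=[disk] C=[mast,beam,crate,shaft,oval]

Answer: 5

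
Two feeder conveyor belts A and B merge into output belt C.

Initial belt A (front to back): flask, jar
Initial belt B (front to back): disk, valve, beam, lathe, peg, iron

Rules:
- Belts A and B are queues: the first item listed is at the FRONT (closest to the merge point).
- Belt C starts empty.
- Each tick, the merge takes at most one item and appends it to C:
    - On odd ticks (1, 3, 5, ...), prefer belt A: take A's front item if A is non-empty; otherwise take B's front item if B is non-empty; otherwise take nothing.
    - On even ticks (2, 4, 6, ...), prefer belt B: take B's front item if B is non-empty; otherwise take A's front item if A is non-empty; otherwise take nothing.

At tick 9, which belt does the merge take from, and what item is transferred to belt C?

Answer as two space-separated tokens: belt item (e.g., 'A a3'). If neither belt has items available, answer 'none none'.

Answer: none none

Derivation:
Tick 1: prefer A, take flask from A; A=[jar] B=[disk,valve,beam,lathe,peg,iron] C=[flask]
Tick 2: prefer B, take disk from B; A=[jar] B=[valve,beam,lathe,peg,iron] C=[flask,disk]
Tick 3: prefer A, take jar from A; A=[-] B=[valve,beam,lathe,peg,iron] C=[flask,disk,jar]
Tick 4: prefer B, take valve from B; A=[-] B=[beam,lathe,peg,iron] C=[flask,disk,jar,valve]
Tick 5: prefer A, take beam from B; A=[-] B=[lathe,peg,iron] C=[flask,disk,jar,valve,beam]
Tick 6: prefer B, take lathe from B; A=[-] B=[peg,iron] C=[flask,disk,jar,valve,beam,lathe]
Tick 7: prefer A, take peg from B; A=[-] B=[iron] C=[flask,disk,jar,valve,beam,lathe,peg]
Tick 8: prefer B, take iron from B; A=[-] B=[-] C=[flask,disk,jar,valve,beam,lathe,peg,iron]
Tick 9: prefer A, both empty, nothing taken; A=[-] B=[-] C=[flask,disk,jar,valve,beam,lathe,peg,iron]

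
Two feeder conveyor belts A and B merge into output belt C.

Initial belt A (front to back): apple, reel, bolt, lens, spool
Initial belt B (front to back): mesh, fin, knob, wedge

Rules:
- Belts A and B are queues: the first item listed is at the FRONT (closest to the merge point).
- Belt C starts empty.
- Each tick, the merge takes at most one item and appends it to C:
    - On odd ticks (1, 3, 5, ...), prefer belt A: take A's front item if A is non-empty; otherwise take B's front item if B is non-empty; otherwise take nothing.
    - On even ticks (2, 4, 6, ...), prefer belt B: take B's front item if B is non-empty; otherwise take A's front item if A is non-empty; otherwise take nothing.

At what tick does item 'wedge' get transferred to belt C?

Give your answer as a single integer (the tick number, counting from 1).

Tick 1: prefer A, take apple from A; A=[reel,bolt,lens,spool] B=[mesh,fin,knob,wedge] C=[apple]
Tick 2: prefer B, take mesh from B; A=[reel,bolt,lens,spool] B=[fin,knob,wedge] C=[apple,mesh]
Tick 3: prefer A, take reel from A; A=[bolt,lens,spool] B=[fin,knob,wedge] C=[apple,mesh,reel]
Tick 4: prefer B, take fin from B; A=[bolt,lens,spool] B=[knob,wedge] C=[apple,mesh,reel,fin]
Tick 5: prefer A, take bolt from A; A=[lens,spool] B=[knob,wedge] C=[apple,mesh,reel,fin,bolt]
Tick 6: prefer B, take knob from B; A=[lens,spool] B=[wedge] C=[apple,mesh,reel,fin,bolt,knob]
Tick 7: prefer A, take lens from A; A=[spool] B=[wedge] C=[apple,mesh,reel,fin,bolt,knob,lens]
Tick 8: prefer B, take wedge from B; A=[spool] B=[-] C=[apple,mesh,reel,fin,bolt,knob,lens,wedge]

Answer: 8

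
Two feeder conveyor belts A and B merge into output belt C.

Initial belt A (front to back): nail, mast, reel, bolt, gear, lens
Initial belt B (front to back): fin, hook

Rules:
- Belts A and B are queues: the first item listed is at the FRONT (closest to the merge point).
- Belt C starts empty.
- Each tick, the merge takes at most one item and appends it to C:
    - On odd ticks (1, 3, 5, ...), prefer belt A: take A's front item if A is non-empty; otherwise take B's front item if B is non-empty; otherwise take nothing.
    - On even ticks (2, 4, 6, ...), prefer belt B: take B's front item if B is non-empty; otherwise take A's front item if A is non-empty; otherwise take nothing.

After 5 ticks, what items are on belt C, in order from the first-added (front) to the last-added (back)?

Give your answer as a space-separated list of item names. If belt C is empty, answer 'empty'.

Tick 1: prefer A, take nail from A; A=[mast,reel,bolt,gear,lens] B=[fin,hook] C=[nail]
Tick 2: prefer B, take fin from B; A=[mast,reel,bolt,gear,lens] B=[hook] C=[nail,fin]
Tick 3: prefer A, take mast from A; A=[reel,bolt,gear,lens] B=[hook] C=[nail,fin,mast]
Tick 4: prefer B, take hook from B; A=[reel,bolt,gear,lens] B=[-] C=[nail,fin,mast,hook]
Tick 5: prefer A, take reel from A; A=[bolt,gear,lens] B=[-] C=[nail,fin,mast,hook,reel]

Answer: nail fin mast hook reel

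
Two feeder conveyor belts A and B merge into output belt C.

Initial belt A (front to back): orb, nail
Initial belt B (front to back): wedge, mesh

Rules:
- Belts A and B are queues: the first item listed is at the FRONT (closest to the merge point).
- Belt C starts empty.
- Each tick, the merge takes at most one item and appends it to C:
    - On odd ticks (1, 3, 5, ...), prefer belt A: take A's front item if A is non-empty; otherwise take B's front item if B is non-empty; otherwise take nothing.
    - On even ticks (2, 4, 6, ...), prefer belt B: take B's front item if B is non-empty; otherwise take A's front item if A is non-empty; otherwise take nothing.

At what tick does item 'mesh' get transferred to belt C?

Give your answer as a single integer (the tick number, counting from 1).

Answer: 4

Derivation:
Tick 1: prefer A, take orb from A; A=[nail] B=[wedge,mesh] C=[orb]
Tick 2: prefer B, take wedge from B; A=[nail] B=[mesh] C=[orb,wedge]
Tick 3: prefer A, take nail from A; A=[-] B=[mesh] C=[orb,wedge,nail]
Tick 4: prefer B, take mesh from B; A=[-] B=[-] C=[orb,wedge,nail,mesh]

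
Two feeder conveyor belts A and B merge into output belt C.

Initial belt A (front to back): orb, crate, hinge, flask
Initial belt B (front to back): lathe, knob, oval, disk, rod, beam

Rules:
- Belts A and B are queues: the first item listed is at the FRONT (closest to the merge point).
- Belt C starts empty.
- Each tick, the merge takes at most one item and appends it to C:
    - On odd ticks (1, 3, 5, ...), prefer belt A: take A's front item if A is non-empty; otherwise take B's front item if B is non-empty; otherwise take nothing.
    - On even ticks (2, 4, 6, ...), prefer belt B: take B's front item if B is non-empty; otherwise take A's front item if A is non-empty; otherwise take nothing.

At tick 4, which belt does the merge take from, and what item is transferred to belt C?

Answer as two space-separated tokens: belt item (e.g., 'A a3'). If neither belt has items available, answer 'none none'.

Answer: B knob

Derivation:
Tick 1: prefer A, take orb from A; A=[crate,hinge,flask] B=[lathe,knob,oval,disk,rod,beam] C=[orb]
Tick 2: prefer B, take lathe from B; A=[crate,hinge,flask] B=[knob,oval,disk,rod,beam] C=[orb,lathe]
Tick 3: prefer A, take crate from A; A=[hinge,flask] B=[knob,oval,disk,rod,beam] C=[orb,lathe,crate]
Tick 4: prefer B, take knob from B; A=[hinge,flask] B=[oval,disk,rod,beam] C=[orb,lathe,crate,knob]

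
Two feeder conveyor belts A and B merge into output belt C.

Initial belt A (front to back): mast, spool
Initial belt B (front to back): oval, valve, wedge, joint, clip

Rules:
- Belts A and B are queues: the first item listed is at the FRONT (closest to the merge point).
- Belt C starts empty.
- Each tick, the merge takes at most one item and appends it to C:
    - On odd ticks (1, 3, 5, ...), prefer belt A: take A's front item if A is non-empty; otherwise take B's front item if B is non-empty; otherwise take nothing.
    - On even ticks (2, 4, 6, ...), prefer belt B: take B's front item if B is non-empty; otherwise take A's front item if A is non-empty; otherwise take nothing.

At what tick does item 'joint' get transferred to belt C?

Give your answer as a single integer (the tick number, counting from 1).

Answer: 6

Derivation:
Tick 1: prefer A, take mast from A; A=[spool] B=[oval,valve,wedge,joint,clip] C=[mast]
Tick 2: prefer B, take oval from B; A=[spool] B=[valve,wedge,joint,clip] C=[mast,oval]
Tick 3: prefer A, take spool from A; A=[-] B=[valve,wedge,joint,clip] C=[mast,oval,spool]
Tick 4: prefer B, take valve from B; A=[-] B=[wedge,joint,clip] C=[mast,oval,spool,valve]
Tick 5: prefer A, take wedge from B; A=[-] B=[joint,clip] C=[mast,oval,spool,valve,wedge]
Tick 6: prefer B, take joint from B; A=[-] B=[clip] C=[mast,oval,spool,valve,wedge,joint]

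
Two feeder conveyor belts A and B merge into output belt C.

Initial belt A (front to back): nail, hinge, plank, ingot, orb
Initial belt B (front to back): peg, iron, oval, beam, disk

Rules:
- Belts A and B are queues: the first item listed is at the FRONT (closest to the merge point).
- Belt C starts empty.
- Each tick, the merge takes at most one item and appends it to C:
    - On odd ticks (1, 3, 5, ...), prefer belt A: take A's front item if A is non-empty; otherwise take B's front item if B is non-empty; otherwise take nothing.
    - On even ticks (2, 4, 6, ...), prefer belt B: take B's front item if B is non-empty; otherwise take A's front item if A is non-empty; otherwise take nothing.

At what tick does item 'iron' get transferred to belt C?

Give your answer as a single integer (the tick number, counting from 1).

Answer: 4

Derivation:
Tick 1: prefer A, take nail from A; A=[hinge,plank,ingot,orb] B=[peg,iron,oval,beam,disk] C=[nail]
Tick 2: prefer B, take peg from B; A=[hinge,plank,ingot,orb] B=[iron,oval,beam,disk] C=[nail,peg]
Tick 3: prefer A, take hinge from A; A=[plank,ingot,orb] B=[iron,oval,beam,disk] C=[nail,peg,hinge]
Tick 4: prefer B, take iron from B; A=[plank,ingot,orb] B=[oval,beam,disk] C=[nail,peg,hinge,iron]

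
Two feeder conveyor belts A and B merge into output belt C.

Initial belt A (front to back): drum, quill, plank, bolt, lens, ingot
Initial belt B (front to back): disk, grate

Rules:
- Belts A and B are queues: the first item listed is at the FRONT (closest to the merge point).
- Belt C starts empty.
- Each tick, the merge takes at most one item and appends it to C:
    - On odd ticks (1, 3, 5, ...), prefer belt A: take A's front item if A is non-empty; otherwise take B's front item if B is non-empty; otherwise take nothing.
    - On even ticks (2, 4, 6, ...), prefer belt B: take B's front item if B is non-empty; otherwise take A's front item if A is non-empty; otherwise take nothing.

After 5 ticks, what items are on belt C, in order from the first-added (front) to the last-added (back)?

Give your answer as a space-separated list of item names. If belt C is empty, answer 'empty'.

Answer: drum disk quill grate plank

Derivation:
Tick 1: prefer A, take drum from A; A=[quill,plank,bolt,lens,ingot] B=[disk,grate] C=[drum]
Tick 2: prefer B, take disk from B; A=[quill,plank,bolt,lens,ingot] B=[grate] C=[drum,disk]
Tick 3: prefer A, take quill from A; A=[plank,bolt,lens,ingot] B=[grate] C=[drum,disk,quill]
Tick 4: prefer B, take grate from B; A=[plank,bolt,lens,ingot] B=[-] C=[drum,disk,quill,grate]
Tick 5: prefer A, take plank from A; A=[bolt,lens,ingot] B=[-] C=[drum,disk,quill,grate,plank]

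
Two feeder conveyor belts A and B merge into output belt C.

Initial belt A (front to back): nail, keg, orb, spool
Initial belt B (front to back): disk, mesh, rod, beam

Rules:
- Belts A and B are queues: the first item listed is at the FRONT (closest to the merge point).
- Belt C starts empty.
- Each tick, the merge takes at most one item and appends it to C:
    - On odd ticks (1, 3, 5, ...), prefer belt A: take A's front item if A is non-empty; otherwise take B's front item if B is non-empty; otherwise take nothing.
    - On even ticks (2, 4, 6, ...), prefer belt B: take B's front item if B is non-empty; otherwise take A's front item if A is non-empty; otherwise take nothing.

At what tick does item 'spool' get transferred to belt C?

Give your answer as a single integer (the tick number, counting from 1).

Answer: 7

Derivation:
Tick 1: prefer A, take nail from A; A=[keg,orb,spool] B=[disk,mesh,rod,beam] C=[nail]
Tick 2: prefer B, take disk from B; A=[keg,orb,spool] B=[mesh,rod,beam] C=[nail,disk]
Tick 3: prefer A, take keg from A; A=[orb,spool] B=[mesh,rod,beam] C=[nail,disk,keg]
Tick 4: prefer B, take mesh from B; A=[orb,spool] B=[rod,beam] C=[nail,disk,keg,mesh]
Tick 5: prefer A, take orb from A; A=[spool] B=[rod,beam] C=[nail,disk,keg,mesh,orb]
Tick 6: prefer B, take rod from B; A=[spool] B=[beam] C=[nail,disk,keg,mesh,orb,rod]
Tick 7: prefer A, take spool from A; A=[-] B=[beam] C=[nail,disk,keg,mesh,orb,rod,spool]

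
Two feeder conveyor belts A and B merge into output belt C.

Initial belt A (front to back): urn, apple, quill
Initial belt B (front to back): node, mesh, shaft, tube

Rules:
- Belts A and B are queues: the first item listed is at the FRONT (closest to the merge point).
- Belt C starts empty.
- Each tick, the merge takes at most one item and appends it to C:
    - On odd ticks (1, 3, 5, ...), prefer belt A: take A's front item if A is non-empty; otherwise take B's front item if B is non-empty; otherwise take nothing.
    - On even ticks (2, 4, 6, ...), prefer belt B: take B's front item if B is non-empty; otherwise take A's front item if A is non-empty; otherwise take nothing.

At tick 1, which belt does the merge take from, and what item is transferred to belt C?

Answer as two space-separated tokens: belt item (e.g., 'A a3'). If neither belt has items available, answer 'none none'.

Answer: A urn

Derivation:
Tick 1: prefer A, take urn from A; A=[apple,quill] B=[node,mesh,shaft,tube] C=[urn]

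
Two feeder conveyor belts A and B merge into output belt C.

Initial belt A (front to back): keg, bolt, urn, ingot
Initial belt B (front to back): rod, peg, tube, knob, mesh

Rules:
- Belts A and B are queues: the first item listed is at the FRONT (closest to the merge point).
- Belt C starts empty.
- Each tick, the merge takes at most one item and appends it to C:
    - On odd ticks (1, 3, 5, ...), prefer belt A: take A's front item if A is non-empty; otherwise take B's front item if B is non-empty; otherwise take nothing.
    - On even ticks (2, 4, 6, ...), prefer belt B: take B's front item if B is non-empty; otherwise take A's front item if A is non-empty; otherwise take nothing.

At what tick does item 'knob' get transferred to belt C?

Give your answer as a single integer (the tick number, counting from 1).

Answer: 8

Derivation:
Tick 1: prefer A, take keg from A; A=[bolt,urn,ingot] B=[rod,peg,tube,knob,mesh] C=[keg]
Tick 2: prefer B, take rod from B; A=[bolt,urn,ingot] B=[peg,tube,knob,mesh] C=[keg,rod]
Tick 3: prefer A, take bolt from A; A=[urn,ingot] B=[peg,tube,knob,mesh] C=[keg,rod,bolt]
Tick 4: prefer B, take peg from B; A=[urn,ingot] B=[tube,knob,mesh] C=[keg,rod,bolt,peg]
Tick 5: prefer A, take urn from A; A=[ingot] B=[tube,knob,mesh] C=[keg,rod,bolt,peg,urn]
Tick 6: prefer B, take tube from B; A=[ingot] B=[knob,mesh] C=[keg,rod,bolt,peg,urn,tube]
Tick 7: prefer A, take ingot from A; A=[-] B=[knob,mesh] C=[keg,rod,bolt,peg,urn,tube,ingot]
Tick 8: prefer B, take knob from B; A=[-] B=[mesh] C=[keg,rod,bolt,peg,urn,tube,ingot,knob]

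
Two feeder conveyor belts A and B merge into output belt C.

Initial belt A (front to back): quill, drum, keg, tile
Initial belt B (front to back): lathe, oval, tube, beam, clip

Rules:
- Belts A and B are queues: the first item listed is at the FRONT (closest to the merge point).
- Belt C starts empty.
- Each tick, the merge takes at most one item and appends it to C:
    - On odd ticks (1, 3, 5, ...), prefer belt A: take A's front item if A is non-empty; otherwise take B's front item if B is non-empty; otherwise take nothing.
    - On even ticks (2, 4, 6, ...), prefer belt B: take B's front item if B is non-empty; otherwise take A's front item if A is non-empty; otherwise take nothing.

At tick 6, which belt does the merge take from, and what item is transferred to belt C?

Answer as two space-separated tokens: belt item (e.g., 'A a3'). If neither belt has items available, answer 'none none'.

Tick 1: prefer A, take quill from A; A=[drum,keg,tile] B=[lathe,oval,tube,beam,clip] C=[quill]
Tick 2: prefer B, take lathe from B; A=[drum,keg,tile] B=[oval,tube,beam,clip] C=[quill,lathe]
Tick 3: prefer A, take drum from A; A=[keg,tile] B=[oval,tube,beam,clip] C=[quill,lathe,drum]
Tick 4: prefer B, take oval from B; A=[keg,tile] B=[tube,beam,clip] C=[quill,lathe,drum,oval]
Tick 5: prefer A, take keg from A; A=[tile] B=[tube,beam,clip] C=[quill,lathe,drum,oval,keg]
Tick 6: prefer B, take tube from B; A=[tile] B=[beam,clip] C=[quill,lathe,drum,oval,keg,tube]

Answer: B tube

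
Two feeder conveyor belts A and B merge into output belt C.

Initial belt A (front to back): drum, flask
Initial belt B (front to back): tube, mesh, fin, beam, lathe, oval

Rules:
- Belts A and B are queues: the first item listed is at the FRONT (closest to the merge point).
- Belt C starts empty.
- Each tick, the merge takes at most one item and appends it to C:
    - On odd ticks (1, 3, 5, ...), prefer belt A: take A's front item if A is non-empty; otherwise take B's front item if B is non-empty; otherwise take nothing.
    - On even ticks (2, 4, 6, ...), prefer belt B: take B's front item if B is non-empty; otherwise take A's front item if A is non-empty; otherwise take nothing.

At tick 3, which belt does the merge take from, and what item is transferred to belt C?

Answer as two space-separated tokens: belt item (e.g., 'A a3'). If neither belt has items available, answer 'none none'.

Tick 1: prefer A, take drum from A; A=[flask] B=[tube,mesh,fin,beam,lathe,oval] C=[drum]
Tick 2: prefer B, take tube from B; A=[flask] B=[mesh,fin,beam,lathe,oval] C=[drum,tube]
Tick 3: prefer A, take flask from A; A=[-] B=[mesh,fin,beam,lathe,oval] C=[drum,tube,flask]

Answer: A flask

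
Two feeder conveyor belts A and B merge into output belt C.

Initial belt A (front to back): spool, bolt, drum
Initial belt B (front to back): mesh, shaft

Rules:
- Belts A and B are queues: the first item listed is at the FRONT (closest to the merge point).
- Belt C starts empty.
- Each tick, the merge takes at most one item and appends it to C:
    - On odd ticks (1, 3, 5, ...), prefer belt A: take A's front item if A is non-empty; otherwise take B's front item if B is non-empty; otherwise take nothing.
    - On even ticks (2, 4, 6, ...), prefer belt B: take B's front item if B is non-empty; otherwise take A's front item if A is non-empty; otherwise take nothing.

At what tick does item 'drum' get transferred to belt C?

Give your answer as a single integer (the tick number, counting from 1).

Answer: 5

Derivation:
Tick 1: prefer A, take spool from A; A=[bolt,drum] B=[mesh,shaft] C=[spool]
Tick 2: prefer B, take mesh from B; A=[bolt,drum] B=[shaft] C=[spool,mesh]
Tick 3: prefer A, take bolt from A; A=[drum] B=[shaft] C=[spool,mesh,bolt]
Tick 4: prefer B, take shaft from B; A=[drum] B=[-] C=[spool,mesh,bolt,shaft]
Tick 5: prefer A, take drum from A; A=[-] B=[-] C=[spool,mesh,bolt,shaft,drum]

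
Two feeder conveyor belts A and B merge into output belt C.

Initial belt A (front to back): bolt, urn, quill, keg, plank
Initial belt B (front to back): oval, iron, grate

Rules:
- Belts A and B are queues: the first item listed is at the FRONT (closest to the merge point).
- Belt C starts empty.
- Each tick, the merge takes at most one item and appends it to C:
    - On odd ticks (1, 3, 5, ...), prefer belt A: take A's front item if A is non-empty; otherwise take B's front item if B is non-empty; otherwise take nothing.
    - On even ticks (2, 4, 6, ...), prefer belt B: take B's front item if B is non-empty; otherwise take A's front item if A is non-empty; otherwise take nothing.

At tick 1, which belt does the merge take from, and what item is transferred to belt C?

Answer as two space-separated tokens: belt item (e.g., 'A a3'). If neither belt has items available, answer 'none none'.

Answer: A bolt

Derivation:
Tick 1: prefer A, take bolt from A; A=[urn,quill,keg,plank] B=[oval,iron,grate] C=[bolt]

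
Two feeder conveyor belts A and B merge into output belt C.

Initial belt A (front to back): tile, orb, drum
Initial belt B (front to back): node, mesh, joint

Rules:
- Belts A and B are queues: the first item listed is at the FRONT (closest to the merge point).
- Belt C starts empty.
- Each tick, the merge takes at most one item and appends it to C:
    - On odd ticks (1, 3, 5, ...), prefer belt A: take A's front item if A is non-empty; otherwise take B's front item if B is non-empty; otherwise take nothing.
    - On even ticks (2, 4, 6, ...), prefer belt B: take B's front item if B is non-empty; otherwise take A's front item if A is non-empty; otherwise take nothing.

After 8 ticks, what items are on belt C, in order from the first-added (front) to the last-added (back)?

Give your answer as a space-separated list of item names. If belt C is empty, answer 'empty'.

Tick 1: prefer A, take tile from A; A=[orb,drum] B=[node,mesh,joint] C=[tile]
Tick 2: prefer B, take node from B; A=[orb,drum] B=[mesh,joint] C=[tile,node]
Tick 3: prefer A, take orb from A; A=[drum] B=[mesh,joint] C=[tile,node,orb]
Tick 4: prefer B, take mesh from B; A=[drum] B=[joint] C=[tile,node,orb,mesh]
Tick 5: prefer A, take drum from A; A=[-] B=[joint] C=[tile,node,orb,mesh,drum]
Tick 6: prefer B, take joint from B; A=[-] B=[-] C=[tile,node,orb,mesh,drum,joint]
Tick 7: prefer A, both empty, nothing taken; A=[-] B=[-] C=[tile,node,orb,mesh,drum,joint]
Tick 8: prefer B, both empty, nothing taken; A=[-] B=[-] C=[tile,node,orb,mesh,drum,joint]

Answer: tile node orb mesh drum joint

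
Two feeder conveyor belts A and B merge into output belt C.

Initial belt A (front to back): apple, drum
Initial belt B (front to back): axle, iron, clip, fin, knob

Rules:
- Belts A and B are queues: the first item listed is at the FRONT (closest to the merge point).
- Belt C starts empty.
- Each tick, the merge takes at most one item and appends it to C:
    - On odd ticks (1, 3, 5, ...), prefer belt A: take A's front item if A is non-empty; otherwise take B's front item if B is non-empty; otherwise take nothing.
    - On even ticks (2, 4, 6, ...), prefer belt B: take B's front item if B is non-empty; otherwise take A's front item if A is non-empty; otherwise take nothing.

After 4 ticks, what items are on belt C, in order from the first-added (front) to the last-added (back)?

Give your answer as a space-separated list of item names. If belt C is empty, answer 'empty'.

Answer: apple axle drum iron

Derivation:
Tick 1: prefer A, take apple from A; A=[drum] B=[axle,iron,clip,fin,knob] C=[apple]
Tick 2: prefer B, take axle from B; A=[drum] B=[iron,clip,fin,knob] C=[apple,axle]
Tick 3: prefer A, take drum from A; A=[-] B=[iron,clip,fin,knob] C=[apple,axle,drum]
Tick 4: prefer B, take iron from B; A=[-] B=[clip,fin,knob] C=[apple,axle,drum,iron]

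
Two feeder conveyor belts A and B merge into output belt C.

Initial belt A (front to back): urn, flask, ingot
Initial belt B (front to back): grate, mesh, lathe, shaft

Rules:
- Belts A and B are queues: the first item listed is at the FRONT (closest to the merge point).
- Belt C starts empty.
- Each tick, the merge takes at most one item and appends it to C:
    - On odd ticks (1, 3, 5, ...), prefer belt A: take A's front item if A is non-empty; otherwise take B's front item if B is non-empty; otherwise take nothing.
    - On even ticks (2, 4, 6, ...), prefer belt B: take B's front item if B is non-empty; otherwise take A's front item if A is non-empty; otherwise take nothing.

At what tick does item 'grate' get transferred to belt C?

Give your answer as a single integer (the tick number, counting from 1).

Answer: 2

Derivation:
Tick 1: prefer A, take urn from A; A=[flask,ingot] B=[grate,mesh,lathe,shaft] C=[urn]
Tick 2: prefer B, take grate from B; A=[flask,ingot] B=[mesh,lathe,shaft] C=[urn,grate]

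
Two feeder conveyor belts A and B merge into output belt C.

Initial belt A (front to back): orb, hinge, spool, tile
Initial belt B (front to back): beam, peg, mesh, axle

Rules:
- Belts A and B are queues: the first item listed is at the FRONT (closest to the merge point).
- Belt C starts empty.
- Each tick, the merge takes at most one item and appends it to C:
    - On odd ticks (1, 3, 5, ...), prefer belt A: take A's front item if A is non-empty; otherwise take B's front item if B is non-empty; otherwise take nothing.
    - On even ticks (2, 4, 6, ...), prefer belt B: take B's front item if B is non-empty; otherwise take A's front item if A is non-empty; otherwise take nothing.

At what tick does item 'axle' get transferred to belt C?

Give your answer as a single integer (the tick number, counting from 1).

Tick 1: prefer A, take orb from A; A=[hinge,spool,tile] B=[beam,peg,mesh,axle] C=[orb]
Tick 2: prefer B, take beam from B; A=[hinge,spool,tile] B=[peg,mesh,axle] C=[orb,beam]
Tick 3: prefer A, take hinge from A; A=[spool,tile] B=[peg,mesh,axle] C=[orb,beam,hinge]
Tick 4: prefer B, take peg from B; A=[spool,tile] B=[mesh,axle] C=[orb,beam,hinge,peg]
Tick 5: prefer A, take spool from A; A=[tile] B=[mesh,axle] C=[orb,beam,hinge,peg,spool]
Tick 6: prefer B, take mesh from B; A=[tile] B=[axle] C=[orb,beam,hinge,peg,spool,mesh]
Tick 7: prefer A, take tile from A; A=[-] B=[axle] C=[orb,beam,hinge,peg,spool,mesh,tile]
Tick 8: prefer B, take axle from B; A=[-] B=[-] C=[orb,beam,hinge,peg,spool,mesh,tile,axle]

Answer: 8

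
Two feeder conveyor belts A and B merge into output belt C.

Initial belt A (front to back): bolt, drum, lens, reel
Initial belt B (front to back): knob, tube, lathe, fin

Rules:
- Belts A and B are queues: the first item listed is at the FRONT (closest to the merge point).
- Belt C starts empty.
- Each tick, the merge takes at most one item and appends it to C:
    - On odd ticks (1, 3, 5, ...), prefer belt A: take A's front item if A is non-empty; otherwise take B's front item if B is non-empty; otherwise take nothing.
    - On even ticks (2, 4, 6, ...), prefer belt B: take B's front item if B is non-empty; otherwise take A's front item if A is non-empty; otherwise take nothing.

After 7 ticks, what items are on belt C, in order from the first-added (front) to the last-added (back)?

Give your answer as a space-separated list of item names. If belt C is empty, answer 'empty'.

Tick 1: prefer A, take bolt from A; A=[drum,lens,reel] B=[knob,tube,lathe,fin] C=[bolt]
Tick 2: prefer B, take knob from B; A=[drum,lens,reel] B=[tube,lathe,fin] C=[bolt,knob]
Tick 3: prefer A, take drum from A; A=[lens,reel] B=[tube,lathe,fin] C=[bolt,knob,drum]
Tick 4: prefer B, take tube from B; A=[lens,reel] B=[lathe,fin] C=[bolt,knob,drum,tube]
Tick 5: prefer A, take lens from A; A=[reel] B=[lathe,fin] C=[bolt,knob,drum,tube,lens]
Tick 6: prefer B, take lathe from B; A=[reel] B=[fin] C=[bolt,knob,drum,tube,lens,lathe]
Tick 7: prefer A, take reel from A; A=[-] B=[fin] C=[bolt,knob,drum,tube,lens,lathe,reel]

Answer: bolt knob drum tube lens lathe reel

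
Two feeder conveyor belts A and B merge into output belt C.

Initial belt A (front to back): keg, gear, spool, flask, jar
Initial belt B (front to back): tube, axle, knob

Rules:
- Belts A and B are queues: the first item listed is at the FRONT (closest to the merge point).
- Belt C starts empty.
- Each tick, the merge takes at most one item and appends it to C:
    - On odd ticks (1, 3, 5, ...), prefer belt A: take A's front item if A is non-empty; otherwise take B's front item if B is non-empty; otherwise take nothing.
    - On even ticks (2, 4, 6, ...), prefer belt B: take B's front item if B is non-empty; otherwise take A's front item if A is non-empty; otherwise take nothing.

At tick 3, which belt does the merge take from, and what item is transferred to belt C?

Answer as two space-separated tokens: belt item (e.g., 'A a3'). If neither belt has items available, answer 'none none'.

Answer: A gear

Derivation:
Tick 1: prefer A, take keg from A; A=[gear,spool,flask,jar] B=[tube,axle,knob] C=[keg]
Tick 2: prefer B, take tube from B; A=[gear,spool,flask,jar] B=[axle,knob] C=[keg,tube]
Tick 3: prefer A, take gear from A; A=[spool,flask,jar] B=[axle,knob] C=[keg,tube,gear]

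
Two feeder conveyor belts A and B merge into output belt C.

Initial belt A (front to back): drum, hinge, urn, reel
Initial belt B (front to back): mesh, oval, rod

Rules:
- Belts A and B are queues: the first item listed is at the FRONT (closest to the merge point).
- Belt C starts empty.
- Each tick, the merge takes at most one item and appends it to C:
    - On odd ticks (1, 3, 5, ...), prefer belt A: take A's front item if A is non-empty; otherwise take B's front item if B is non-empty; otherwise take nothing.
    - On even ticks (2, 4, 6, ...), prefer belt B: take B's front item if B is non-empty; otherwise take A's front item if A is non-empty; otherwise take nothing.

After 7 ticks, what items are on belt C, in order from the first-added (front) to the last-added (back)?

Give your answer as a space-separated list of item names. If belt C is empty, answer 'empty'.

Answer: drum mesh hinge oval urn rod reel

Derivation:
Tick 1: prefer A, take drum from A; A=[hinge,urn,reel] B=[mesh,oval,rod] C=[drum]
Tick 2: prefer B, take mesh from B; A=[hinge,urn,reel] B=[oval,rod] C=[drum,mesh]
Tick 3: prefer A, take hinge from A; A=[urn,reel] B=[oval,rod] C=[drum,mesh,hinge]
Tick 4: prefer B, take oval from B; A=[urn,reel] B=[rod] C=[drum,mesh,hinge,oval]
Tick 5: prefer A, take urn from A; A=[reel] B=[rod] C=[drum,mesh,hinge,oval,urn]
Tick 6: prefer B, take rod from B; A=[reel] B=[-] C=[drum,mesh,hinge,oval,urn,rod]
Tick 7: prefer A, take reel from A; A=[-] B=[-] C=[drum,mesh,hinge,oval,urn,rod,reel]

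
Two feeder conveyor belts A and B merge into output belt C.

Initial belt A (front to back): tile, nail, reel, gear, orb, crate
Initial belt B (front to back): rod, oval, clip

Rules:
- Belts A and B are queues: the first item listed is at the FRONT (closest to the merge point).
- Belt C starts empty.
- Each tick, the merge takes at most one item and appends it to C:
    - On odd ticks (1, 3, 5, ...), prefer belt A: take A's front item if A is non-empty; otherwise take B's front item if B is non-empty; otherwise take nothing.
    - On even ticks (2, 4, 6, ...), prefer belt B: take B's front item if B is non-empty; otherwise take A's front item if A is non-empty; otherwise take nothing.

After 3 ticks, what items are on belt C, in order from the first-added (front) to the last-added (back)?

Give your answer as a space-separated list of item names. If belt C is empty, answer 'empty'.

Answer: tile rod nail

Derivation:
Tick 1: prefer A, take tile from A; A=[nail,reel,gear,orb,crate] B=[rod,oval,clip] C=[tile]
Tick 2: prefer B, take rod from B; A=[nail,reel,gear,orb,crate] B=[oval,clip] C=[tile,rod]
Tick 3: prefer A, take nail from A; A=[reel,gear,orb,crate] B=[oval,clip] C=[tile,rod,nail]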